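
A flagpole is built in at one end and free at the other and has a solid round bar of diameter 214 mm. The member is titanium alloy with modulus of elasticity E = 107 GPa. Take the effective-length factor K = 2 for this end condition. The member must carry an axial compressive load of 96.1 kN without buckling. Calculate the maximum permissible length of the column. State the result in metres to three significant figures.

I = πd⁴/64 = π×214⁴/64 = 1.029×10^8 mm⁴
I = 1.029×10^-4 m⁴
At the buckling limit P_cr = P = 9.610×10^4 N
From P_cr = π²EI/(K·L)²:  L = (1/K)·√(π²EI/P_cr) = (1/2)·√(π²×1.07×10^11×1.029×10^-4/9.610×10^4)
L = 16.8 m

L_max ≈ 16.8 m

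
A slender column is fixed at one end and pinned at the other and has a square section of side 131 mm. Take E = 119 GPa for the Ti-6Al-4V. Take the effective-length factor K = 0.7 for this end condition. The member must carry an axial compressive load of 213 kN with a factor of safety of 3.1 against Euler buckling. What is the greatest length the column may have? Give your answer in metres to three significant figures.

I = a⁴/12 = 131⁴/12 = 2.454×10^7 mm⁴
I = 2.454×10^-5 m⁴
Required critical load P_cr = n·P = 3.1 × 213 = 660.3 kN = 6.603×10^5 N
From P_cr = π²EI/(K·L)²:  L = (1/K)·√(π²EI/P_cr) = (1/0.7)·√(π²×1.19×10^11×2.454×10^-5/6.603×10^5)
L = 9.44 m

L_max ≈ 9.44 m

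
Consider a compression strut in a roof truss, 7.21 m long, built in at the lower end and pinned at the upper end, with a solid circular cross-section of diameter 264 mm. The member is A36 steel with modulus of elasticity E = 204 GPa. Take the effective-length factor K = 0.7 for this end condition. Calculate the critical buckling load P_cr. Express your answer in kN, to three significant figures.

P_cr ≈ 18800 kN

I = πd⁴/64 = π×264⁴/64 = 2.384×10^8 mm⁴
I = 2.384×10^8 mm⁴ = 2.384×10^-4 m⁴
Effective length L_e = K·L = 0.7 × 7.21 = 5.047 m
P_cr = π²EI / L_e² = π² × 204×10⁹ × 2.384×10^-4 / 5.047² = 1.885×10^7 N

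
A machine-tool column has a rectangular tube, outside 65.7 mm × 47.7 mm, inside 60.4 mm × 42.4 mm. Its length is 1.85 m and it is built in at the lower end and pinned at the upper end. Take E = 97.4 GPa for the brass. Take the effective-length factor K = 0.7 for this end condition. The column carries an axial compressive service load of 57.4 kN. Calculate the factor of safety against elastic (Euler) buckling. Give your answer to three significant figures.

n ≈ 2.10

Weak-axis I_min = (h_o·b_o³ − h_i·b_i³)/12 with b_o = 47.7, b_i = 42.40 mm (shorter outer/inner sides).
I_min = (65.7×47.7³ − 60.40×42.40³)/12 = 2.105×10^5 mm⁴
I = 2.105×10^5 mm⁴ = 2.105×10^-7 m⁴
Effective length L_e = K·L = 0.7 × 1.85 = 1.295 m
P_cr = π²EI / L_e² = π² × 97.4×10⁹ × 2.105×10^-7 / 1.295² = 1.207×10^5 N
Factor of safety n = P_cr / P = 120.69 / 57.4 = 2.10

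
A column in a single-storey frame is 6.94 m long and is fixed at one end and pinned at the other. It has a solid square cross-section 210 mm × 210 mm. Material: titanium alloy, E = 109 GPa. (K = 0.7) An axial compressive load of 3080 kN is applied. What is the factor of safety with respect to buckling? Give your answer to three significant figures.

n ≈ 2.40

I = a⁴/12 = 210⁴/12 = 1.621×10^8 mm⁴
I = 1.621×10^8 mm⁴ = 1.621×10^-4 m⁴
Effective length L_e = K·L = 0.7 × 6.94 = 4.858 m
P_cr = π²EI / L_e² = π² × 109×10⁹ × 1.621×10^-4 / 4.858² = 7.388×10^6 N
Factor of safety n = P_cr / P = 7387.7 / 3080 = 2.40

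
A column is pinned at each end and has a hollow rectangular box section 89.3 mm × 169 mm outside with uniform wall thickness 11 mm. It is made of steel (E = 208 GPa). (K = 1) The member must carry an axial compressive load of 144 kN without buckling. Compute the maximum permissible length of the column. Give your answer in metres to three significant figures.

L_max ≈ 9.47 m

Inner dimensions: h_i = 169 − 2×11 = 147.0 mm, b_i = 89.3 − 2×11 = 67.30 mm
Weak-axis I_min = (h_o·b_o³ − h_i·b_i³)/12 with b_o = 89.3, b_i = 67.30 mm (shorter outer/inner sides).
I_min = (169×89.3³ − 147.0×67.30³)/12 = 6.295×10^6 mm⁴
I = 6.295×10^-6 m⁴
At the buckling limit P_cr = P = 1.440×10^5 N
From P_cr = π²EI/(K·L)²:  L = (1/K)·√(π²EI/P_cr) = (1/1)·√(π²×2.08×10^11×6.295×10^-6/1.440×10^5)
L = 9.47 m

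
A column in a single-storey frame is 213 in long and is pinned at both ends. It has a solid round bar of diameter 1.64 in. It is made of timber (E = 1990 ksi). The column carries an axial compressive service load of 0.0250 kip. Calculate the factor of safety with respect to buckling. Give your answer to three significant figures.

I = πd⁴/64 = π×1.64⁴/64 = 0.3551 in⁴
Effective length L_e = K·L = 1 × 213 = 213.0 in
P_cr = π²EI / L_e² = π² × 1990×10³ × 0.3551 / 213.0² = 153.7 lb
Factor of safety n = P_cr / P = 0.15372 / 0.0250 = 6.15

n ≈ 6.15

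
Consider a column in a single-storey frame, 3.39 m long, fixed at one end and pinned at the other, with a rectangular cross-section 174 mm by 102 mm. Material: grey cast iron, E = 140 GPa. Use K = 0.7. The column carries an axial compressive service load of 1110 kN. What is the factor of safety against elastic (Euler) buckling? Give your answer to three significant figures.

n ≈ 3.40

Buckling occurs about the weak axis: I_min = h·b³/12 with b = 102 mm (the shorter side).
I_min = 174×102³/12 = 1.539×10^7 mm⁴
I = 1.539×10^7 mm⁴ = 1.539×10^-5 m⁴
Effective length L_e = K·L = 0.7 × 3.39 = 2.373 m
P_cr = π²EI / L_e² = π² × 140×10⁹ × 1.539×10^-5 / 2.373² = 3.776×10^6 N
Factor of safety n = P_cr / P = 3775.7 / 1110 = 3.40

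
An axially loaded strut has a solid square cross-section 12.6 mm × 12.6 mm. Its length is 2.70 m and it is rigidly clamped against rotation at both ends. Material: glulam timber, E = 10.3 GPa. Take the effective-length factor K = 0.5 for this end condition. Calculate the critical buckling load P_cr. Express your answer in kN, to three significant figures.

P_cr ≈ 0.117 kN

I = a⁴/12 = 12.6⁴/12 = 2.100×10^3 mm⁴
I = 2.100×10^3 mm⁴ = 2.100×10^-9 m⁴
Effective length L_e = K·L = 0.5 × 2.70 = 1.350 m
P_cr = π²EI / L_e² = π² × 10.3×10⁹ × 2.100×10^-9 / 1.350² = 117.2 N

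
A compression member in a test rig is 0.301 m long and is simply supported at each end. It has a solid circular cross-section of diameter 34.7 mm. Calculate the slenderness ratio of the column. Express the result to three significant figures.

λ ≈ 34.7

I = πd⁴/64 = π×34.7⁴/64 = 7.117×10^4 mm⁴
A = 945.7 mm²;  r_min = √(I/A) = √(7.117×10^4/945.7) = 8.675 mm
L_e = K·L = 1 × 0.301 m = 0.3010 m = 301.00 mm
λ = L_e / r_min = 301.00 / 8.675 = 34.7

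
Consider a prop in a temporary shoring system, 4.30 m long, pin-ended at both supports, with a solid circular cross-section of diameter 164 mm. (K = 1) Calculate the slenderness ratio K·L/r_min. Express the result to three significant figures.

For a solid circle r = d/4 = 164/4 = 41.00 mm
L_e = K·L = 1 × 4.30 m = 4.300 m = 4300.0 mm
λ = L_e / r_min = 4300.0 / 41.00 = 105

λ ≈ 105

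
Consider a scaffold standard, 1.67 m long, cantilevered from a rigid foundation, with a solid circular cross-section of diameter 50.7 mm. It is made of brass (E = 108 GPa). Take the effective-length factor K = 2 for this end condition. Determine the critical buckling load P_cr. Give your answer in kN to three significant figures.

I = πd⁴/64 = π×50.7⁴/64 = 3.243×10^5 mm⁴
I = 3.243×10^5 mm⁴ = 3.243×10^-7 m⁴
Effective length L_e = K·L = 2 × 1.67 = 3.340 m
P_cr = π²EI / L_e² = π² × 108×10⁹ × 3.243×10^-7 / 3.340² = 3.099×10^4 N

P_cr ≈ 31.0 kN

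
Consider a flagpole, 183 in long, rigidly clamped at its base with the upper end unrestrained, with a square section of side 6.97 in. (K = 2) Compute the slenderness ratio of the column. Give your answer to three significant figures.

λ ≈ 182

For a square r = a/√12 = 6.97/√12 = 2.012 in
L_e = K·L = 2 × 183 = 366.0 in
λ = L_e / r_min = 366.00 / 2.012 = 182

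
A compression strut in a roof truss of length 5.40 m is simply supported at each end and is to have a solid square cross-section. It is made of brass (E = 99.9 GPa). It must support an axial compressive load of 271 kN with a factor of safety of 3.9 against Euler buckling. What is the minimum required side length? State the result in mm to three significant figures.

Required P_cr = n·P = 3.9 × 271 = 1057 kN
L_e = K·L = 1 × 5.40 = 5.400 m
Required I = P_cr·L_e²/(π²E) = 1.057×10^6 × 5.400² / (π² × 9.99×10^10) = 3.126×10^-5 m⁴
I_req = 3.126×10^7 mm⁴
Solid square: I = a⁴/12  ⇒  a = (12I)^(1/4) = (12×3.126×10^7)^(1/4) = 139 mm

a ≈ 139 mm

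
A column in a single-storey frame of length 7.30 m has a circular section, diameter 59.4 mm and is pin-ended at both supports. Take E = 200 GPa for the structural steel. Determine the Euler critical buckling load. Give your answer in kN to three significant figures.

I = πd⁴/64 = π×59.4⁴/64 = 6.111×10^5 mm⁴
I = 6.111×10^5 mm⁴ = 6.111×10^-7 m⁴
Effective length L_e = K·L = 1 × 7.30 = 7.300 m
P_cr = π²EI / L_e² = π² × 200×10⁹ × 6.111×10^-7 / 7.300² = 2.264×10^4 N

P_cr ≈ 22.6 kN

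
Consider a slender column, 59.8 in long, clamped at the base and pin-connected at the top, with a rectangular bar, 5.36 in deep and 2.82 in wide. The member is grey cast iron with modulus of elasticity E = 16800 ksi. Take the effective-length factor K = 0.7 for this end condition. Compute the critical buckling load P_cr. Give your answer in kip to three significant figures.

Buckling occurs about the weak axis: I_min = h·b³/12 with b = 2.82 in (the shorter side).
I_min = 5.36×2.82³/12 = 10.02 in⁴
Effective length L_e = K·L = 0.7 × 59.8 = 41.86 in
P_cr = π²EI / L_e² = π² × 16800×10³ × 10.02 / 41.86² = 9.479×10^5 lb

P_cr ≈ 948 kip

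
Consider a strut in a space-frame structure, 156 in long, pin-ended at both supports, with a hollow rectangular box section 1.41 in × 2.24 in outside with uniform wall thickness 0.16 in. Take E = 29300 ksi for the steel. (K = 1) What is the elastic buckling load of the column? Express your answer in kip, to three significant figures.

Inner dimensions: h_i = 2.24 − 2×0.16 = 1.920 in, b_i = 1.41 − 2×0.16 = 1.090 in
Weak-axis I_min = (h_o·b_o³ − h_i·b_i³)/12 with b_o = 1.41, b_i = 1.090 in (shorter outer/inner sides).
I_min = (2.24×1.41³ − 1.920×1.090³)/12 = 0.3161 in⁴
Effective length L_e = K·L = 1 × 156 = 156.0 in
P_cr = π²EI / L_e² = π² × 29300×10³ × 0.3161 / 156.0² = 3.756×10^3 lb

P_cr ≈ 3.76 kip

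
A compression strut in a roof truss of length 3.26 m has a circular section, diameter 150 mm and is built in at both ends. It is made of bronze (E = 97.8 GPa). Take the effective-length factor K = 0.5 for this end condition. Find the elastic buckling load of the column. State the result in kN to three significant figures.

I = πd⁴/64 = π×150⁴/64 = 2.485×10^7 mm⁴
I = 2.485×10^7 mm⁴ = 2.485×10^-5 m⁴
Effective length L_e = K·L = 0.5 × 3.26 = 1.630 m
P_cr = π²EI / L_e² = π² × 97.8×10⁹ × 2.485×10^-5 / 1.630² = 9.028×10^6 N

P_cr ≈ 9030 kN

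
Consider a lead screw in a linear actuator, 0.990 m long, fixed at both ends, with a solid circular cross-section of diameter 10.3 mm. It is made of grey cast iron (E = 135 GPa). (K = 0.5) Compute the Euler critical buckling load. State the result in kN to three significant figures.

P_cr ≈ 3.00 kN

I = πd⁴/64 = π×10.3⁴/64 = 552.5 mm⁴
I = 552.5 mm⁴ = 5.525×10^-10 m⁴
Effective length L_e = K·L = 0.5 × 0.990 = 0.4950 m
P_cr = π²EI / L_e² = π² × 135×10⁹ × 5.525×10^-10 / 0.4950² = 3.004×10^3 N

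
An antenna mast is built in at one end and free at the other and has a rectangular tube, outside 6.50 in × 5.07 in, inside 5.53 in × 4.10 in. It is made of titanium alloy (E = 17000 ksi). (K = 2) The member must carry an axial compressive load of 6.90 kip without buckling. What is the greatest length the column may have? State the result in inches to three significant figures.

L_max ≈ 486 in

Weak-axis I_min = (h_o·b_o³ − h_i·b_i³)/12 with b_o = 5.07, b_i = 4.100 in (shorter outer/inner sides).
I_min = (6.50×5.07³ − 5.530×4.100³)/12 = 38.83 in⁴
At the buckling limit P_cr = P = 6.900×10^3 lb
From P_cr = π²EI/(K·L)²:  L = (1/K)·√(π²EI/P_cr) = (1/2)·√(π²×1.70×10^7×38.83/6.900×10^3)
L = 486 in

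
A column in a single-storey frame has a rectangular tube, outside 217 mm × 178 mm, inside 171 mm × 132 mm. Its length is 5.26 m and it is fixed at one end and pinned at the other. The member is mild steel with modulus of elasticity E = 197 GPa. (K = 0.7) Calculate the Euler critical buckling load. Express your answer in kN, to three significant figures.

Weak-axis I_min = (h_o·b_o³ − h_i·b_i³)/12 with b_o = 178, b_i = 132.0 mm (shorter outer/inner sides).
I_min = (217×178³ − 171.0×132.0³)/12 = 6.921×10^7 mm⁴
I = 6.921×10^7 mm⁴ = 6.921×10^-5 m⁴
Effective length L_e = K·L = 0.7 × 5.26 = 3.682 m
P_cr = π²EI / L_e² = π² × 197×10⁹ × 6.921×10^-5 / 3.682² = 9.926×10^6 N

P_cr ≈ 9930 kN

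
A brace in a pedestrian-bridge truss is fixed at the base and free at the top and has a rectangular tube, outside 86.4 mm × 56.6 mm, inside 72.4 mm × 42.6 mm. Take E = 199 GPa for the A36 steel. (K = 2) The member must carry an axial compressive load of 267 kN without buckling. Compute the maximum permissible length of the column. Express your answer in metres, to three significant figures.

Weak-axis I_min = (h_o·b_o³ − h_i·b_i³)/12 with b_o = 56.6, b_i = 42.60 mm (shorter outer/inner sides).
I_min = (86.4×56.6³ − 72.40×42.60³)/12 = 8.391×10^5 mm⁴
I = 8.391×10^-7 m⁴
At the buckling limit P_cr = P = 2.670×10^5 N
From P_cr = π²EI/(K·L)²:  L = (1/K)·√(π²EI/P_cr) = (1/2)·√(π²×1.99×10^11×8.391×10^-7/2.670×10^5)
L = 1.24 m

L_max ≈ 1.24 m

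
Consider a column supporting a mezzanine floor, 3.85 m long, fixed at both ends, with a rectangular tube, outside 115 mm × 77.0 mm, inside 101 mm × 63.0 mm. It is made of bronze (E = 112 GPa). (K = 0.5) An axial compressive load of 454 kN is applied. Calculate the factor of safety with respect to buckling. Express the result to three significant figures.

n ≈ 1.49

Weak-axis I_min = (h_o·b_o³ − h_i·b_i³)/12 with b_o = 77.0, b_i = 63.00 mm (shorter outer/inner sides).
I_min = (115×77.0³ − 101.0×63.00³)/12 = 2.271×10^6 mm⁴
I = 2.271×10^6 mm⁴ = 2.271×10^-6 m⁴
Effective length L_e = K·L = 0.5 × 3.85 = 1.925 m
P_cr = π²EI / L_e² = π² × 112×10⁹ × 2.271×10^-6 / 1.925² = 6.773×10^5 N
Factor of safety n = P_cr / P = 677.31 / 454 = 1.49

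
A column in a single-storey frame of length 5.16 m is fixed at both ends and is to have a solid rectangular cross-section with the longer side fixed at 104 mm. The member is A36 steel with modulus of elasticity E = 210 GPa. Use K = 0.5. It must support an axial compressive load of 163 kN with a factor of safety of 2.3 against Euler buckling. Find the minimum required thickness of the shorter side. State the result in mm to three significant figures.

Required P_cr = n·P = 2.3 × 163 = 374.9 kN
L_e = K·L = 0.5 × 5.16 = 2.580 m
Required I = P_cr·L_e²/(π²E) = 3.749×10^5 × 2.580² / (π² × 2.10×10^11) = 1.204×10^-6 m⁴
I_req = 1.204×10^6 mm⁴
Rectangle, weak axis: I_min = h·b³/12 with h = 104 mm fixed  ⇒  b = (12I/h)^(1/3) = 51.8 mm

b ≈ 51.8 mm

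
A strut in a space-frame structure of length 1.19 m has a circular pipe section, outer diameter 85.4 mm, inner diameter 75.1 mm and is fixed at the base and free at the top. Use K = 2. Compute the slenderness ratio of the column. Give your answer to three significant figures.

d_o = 85.4 mm, d_i = 75.1 mm
I = π(d_o⁴ − d_i⁴)/64 = π(85.4⁴ − 75.10⁴)/64 = 1.050×10^6 mm⁴
A = 1.298×10^3 mm²;  r_min = √(I/A) = √(1.050×10^6/1.298×10^3) = 28.43 mm
L_e = K·L = 2 × 1.19 m = 2.380 m = 2380.0 mm
λ = L_e / r_min = 2380.0 / 28.43 = 83.7

λ ≈ 83.7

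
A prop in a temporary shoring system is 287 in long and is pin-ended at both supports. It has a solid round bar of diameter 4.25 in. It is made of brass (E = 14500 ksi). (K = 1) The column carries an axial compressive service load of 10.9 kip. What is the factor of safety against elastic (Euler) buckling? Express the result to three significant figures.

n ≈ 2.55

I = πd⁴/64 = π×4.25⁴/64 = 16.01 in⁴
Effective length L_e = K·L = 1 × 287 = 287.0 in
P_cr = π²EI / L_e² = π² × 14500×10³ × 16.01 / 287.0² = 2.782×10^4 lb
Factor of safety n = P_cr / P = 27.825 / 10.9 = 2.55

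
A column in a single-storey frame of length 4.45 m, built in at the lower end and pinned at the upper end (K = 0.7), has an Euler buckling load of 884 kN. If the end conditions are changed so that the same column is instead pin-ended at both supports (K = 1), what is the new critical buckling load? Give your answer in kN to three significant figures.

P_cr ≈ 433 kN

P_cr ∝ 1/K², so P_cr,new = P_cr,old × (K_old/K_new)² = 884 × (0.7/1)²
= 884 × 0.4900 = 433 kN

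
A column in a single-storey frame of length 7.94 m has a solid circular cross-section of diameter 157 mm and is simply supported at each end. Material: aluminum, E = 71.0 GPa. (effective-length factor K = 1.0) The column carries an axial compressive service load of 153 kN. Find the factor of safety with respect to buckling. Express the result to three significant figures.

I = πd⁴/64 = π×157⁴/64 = 2.982×10^7 mm⁴
I = 2.982×10^7 mm⁴ = 2.982×10^-5 m⁴
Effective length L_e = K·L = 1 × 7.94 = 7.940 m
P_cr = π²EI / L_e² = π² × 71.0×10⁹ × 2.982×10^-5 / 7.940² = 3.315×10^5 N
Factor of safety n = P_cr / P = 331.50 / 153 = 2.17

n ≈ 2.17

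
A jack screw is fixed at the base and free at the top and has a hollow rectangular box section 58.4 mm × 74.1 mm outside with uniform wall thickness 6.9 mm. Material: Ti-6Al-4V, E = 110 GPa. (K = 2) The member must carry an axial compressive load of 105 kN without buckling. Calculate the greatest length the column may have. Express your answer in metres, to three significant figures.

Inner dimensions: h_i = 74.1 − 2×6.9 = 60.30 mm, b_i = 58.4 − 2×6.9 = 44.60 mm
Weak-axis I_min = (h_o·b_o³ − h_i·b_i³)/12 with b_o = 58.4, b_i = 44.60 mm (shorter outer/inner sides).
I_min = (74.1×58.4³ − 60.30×44.60³)/12 = 7.841×10^5 mm⁴
I = 7.841×10^-7 m⁴
At the buckling limit P_cr = P = 1.050×10^5 N
From P_cr = π²EI/(K·L)²:  L = (1/K)·√(π²EI/P_cr) = (1/2)·√(π²×1.10×10^11×7.841×10^-7/1.050×10^5)
L = 1.42 m

L_max ≈ 1.42 m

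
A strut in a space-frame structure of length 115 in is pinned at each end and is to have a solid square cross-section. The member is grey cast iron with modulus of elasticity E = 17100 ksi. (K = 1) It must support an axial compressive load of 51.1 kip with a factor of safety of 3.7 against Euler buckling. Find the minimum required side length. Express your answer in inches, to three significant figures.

Required P_cr = n·P = 3.7 × 51.1 = 189.1 kip
L_e = K·L = 1 × 115 = 115.0 in
Required I = P_cr·L_e²/(π²E) = 1.891×10^5 × 115.0² / (π² × 1.71×10^7) = 14.82 in⁴
Solid square: I = a⁴/12  ⇒  a = (12I)^(1/4) = (12×14.82)^(1/4) = 3.65 in

a ≈ 3.65 in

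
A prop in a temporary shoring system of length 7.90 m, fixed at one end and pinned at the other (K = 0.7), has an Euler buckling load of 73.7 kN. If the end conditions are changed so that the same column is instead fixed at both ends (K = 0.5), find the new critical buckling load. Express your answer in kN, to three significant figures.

P_cr ∝ 1/K², so P_cr,new = P_cr,old × (K_old/K_new)² = 73.7 × (0.7/0.5)²
= 73.7 × 1.960 = 144 kN

P_cr ≈ 144 kN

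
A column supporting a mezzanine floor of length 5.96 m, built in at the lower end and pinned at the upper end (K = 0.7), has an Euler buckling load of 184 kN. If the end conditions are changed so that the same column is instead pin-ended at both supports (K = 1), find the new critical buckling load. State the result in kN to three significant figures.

P_cr ≈ 90.2 kN

P_cr ∝ 1/K², so P_cr,new = P_cr,old × (K_old/K_new)² = 184 × (0.7/1)²
= 184 × 0.4900 = 90.2 kN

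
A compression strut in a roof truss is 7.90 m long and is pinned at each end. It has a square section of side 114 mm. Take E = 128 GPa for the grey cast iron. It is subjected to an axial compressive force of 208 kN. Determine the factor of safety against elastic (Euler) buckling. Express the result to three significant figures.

I = a⁴/12 = 114⁴/12 = 1.407×10^7 mm⁴
I = 1.407×10^7 mm⁴ = 1.407×10^-5 m⁴
Effective length L_e = K·L = 1 × 7.90 = 7.900 m
P_cr = π²EI / L_e² = π² × 128×10⁹ × 1.407×10^-5 / 7.900² = 2.849×10^5 N
Factor of safety n = P_cr / P = 284.90 / 208 = 1.37

n ≈ 1.37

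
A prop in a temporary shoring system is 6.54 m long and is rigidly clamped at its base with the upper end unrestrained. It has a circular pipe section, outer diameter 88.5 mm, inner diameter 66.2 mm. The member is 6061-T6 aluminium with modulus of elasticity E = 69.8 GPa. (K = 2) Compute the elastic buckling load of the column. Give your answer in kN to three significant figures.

P_cr ≈ 8.33 kN

d_o = 88.5 mm, d_i = 66.2 mm
I = π(d_o⁴ − d_i⁴)/64 = π(88.5⁴ − 66.20⁴)/64 = 2.068×10^6 mm⁴
I = 2.068×10^6 mm⁴ = 2.068×10^-6 m⁴
Effective length L_e = K·L = 2 × 6.54 = 13.08 m
P_cr = π²EI / L_e² = π² × 69.8×10⁹ × 2.068×10^-6 / 13.08² = 8.329×10^3 N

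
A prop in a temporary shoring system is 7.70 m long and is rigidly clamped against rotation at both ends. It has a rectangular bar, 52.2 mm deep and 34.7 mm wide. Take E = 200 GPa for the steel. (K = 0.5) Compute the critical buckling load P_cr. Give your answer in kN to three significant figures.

Buckling occurs about the weak axis: I_min = h·b³/12 with b = 34.7 mm (the shorter side).
I_min = 52.2×34.7³/12 = 1.818×10^5 mm⁴
I = 1.818×10^5 mm⁴ = 1.818×10^-7 m⁴
Effective length L_e = K·L = 0.5 × 7.70 = 3.850 m
P_cr = π²EI / L_e² = π² × 200×10⁹ × 1.818×10^-7 / 3.850² = 2.420×10^4 N

P_cr ≈ 24.2 kN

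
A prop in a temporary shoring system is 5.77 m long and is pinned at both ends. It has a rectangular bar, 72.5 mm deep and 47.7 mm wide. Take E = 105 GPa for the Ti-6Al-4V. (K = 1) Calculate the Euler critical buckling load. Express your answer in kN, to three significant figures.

P_cr ≈ 20.4 kN

Buckling occurs about the weak axis: I_min = h·b³/12 with b = 47.7 mm (the shorter side).
I_min = 72.5×47.7³/12 = 6.557×10^5 mm⁴
I = 6.557×10^5 mm⁴ = 6.557×10^-7 m⁴
Effective length L_e = K·L = 1 × 5.77 = 5.770 m
P_cr = π²EI / L_e² = π² × 105×10⁹ × 6.557×10^-7 / 5.770² = 2.041×10^4 N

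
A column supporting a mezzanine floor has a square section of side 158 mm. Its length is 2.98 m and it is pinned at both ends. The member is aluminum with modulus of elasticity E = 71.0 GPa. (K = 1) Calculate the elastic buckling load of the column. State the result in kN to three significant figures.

P_cr ≈ 4100 kN

I = a⁴/12 = 158⁴/12 = 5.193×10^7 mm⁴
I = 5.193×10^7 mm⁴ = 5.193×10^-5 m⁴
Effective length L_e = K·L = 1 × 2.98 = 2.980 m
P_cr = π²EI / L_e² = π² × 71.0×10⁹ × 5.193×10^-5 / 2.980² = 4.098×10^6 N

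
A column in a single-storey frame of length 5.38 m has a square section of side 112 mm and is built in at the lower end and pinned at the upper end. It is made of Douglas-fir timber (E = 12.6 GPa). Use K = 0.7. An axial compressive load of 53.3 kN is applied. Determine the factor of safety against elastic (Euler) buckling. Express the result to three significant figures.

n ≈ 2.16

I = a⁴/12 = 112⁴/12 = 1.311×10^7 mm⁴
I = 1.311×10^7 mm⁴ = 1.311×10^-5 m⁴
Effective length L_e = K·L = 0.7 × 5.38 = 3.766 m
P_cr = π²EI / L_e² = π² × 12.6×10⁹ × 1.311×10^-5 / 3.766² = 1.150×10^5 N
Factor of safety n = P_cr / P = 114.97 / 53.3 = 2.16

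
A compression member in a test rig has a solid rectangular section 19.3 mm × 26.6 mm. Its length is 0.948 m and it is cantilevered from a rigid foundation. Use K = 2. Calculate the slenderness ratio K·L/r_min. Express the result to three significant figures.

For a rectangle r_min = b/√12 = 19.3/√12 = 5.571 mm
L_e = K·L = 2 × 0.948 m = 1.896 m = 1896.0 mm
λ = L_e / r_min = 1896.0 / 5.571 = 340

λ ≈ 340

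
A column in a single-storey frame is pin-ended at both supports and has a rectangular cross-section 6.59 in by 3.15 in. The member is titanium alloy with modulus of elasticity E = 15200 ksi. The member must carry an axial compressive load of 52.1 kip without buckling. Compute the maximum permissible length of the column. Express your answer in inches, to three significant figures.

Buckling occurs about the weak axis: I_min = h·b³/12 with b = 3.15 in (the shorter side).
I_min = 6.59×3.15³/12 = 17.16 in⁴
At the buckling limit P_cr = P = 5.210×10^4 lb
From P_cr = π²EI/(K·L)²:  L = (1/K)·√(π²EI/P_cr) = (1/1)·√(π²×1.52×10^7×17.16/5.210×10^4)
L = 222 in

L_max ≈ 222 in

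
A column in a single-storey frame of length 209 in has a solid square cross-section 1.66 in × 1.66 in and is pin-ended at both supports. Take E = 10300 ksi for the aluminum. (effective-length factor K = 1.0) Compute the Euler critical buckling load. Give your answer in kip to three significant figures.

I = a⁴/12 = 1.66⁴/12 = 0.6328 in⁴
Effective length L_e = K·L = 1 × 209 = 209.0 in
P_cr = π²EI / L_e² = π² × 10300×10³ × 0.6328 / 209.0² = 1.473×10^3 lb

P_cr ≈ 1.47 kip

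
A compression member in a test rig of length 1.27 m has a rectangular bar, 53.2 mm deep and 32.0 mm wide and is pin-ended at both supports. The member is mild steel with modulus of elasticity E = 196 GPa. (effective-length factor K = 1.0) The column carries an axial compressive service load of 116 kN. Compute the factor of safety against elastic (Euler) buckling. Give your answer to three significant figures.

Buckling occurs about the weak axis: I_min = h·b³/12 with b = 32.0 mm (the shorter side).
I_min = 53.2×32.0³/12 = 1.453×10^5 mm⁴
I = 1.453×10^5 mm⁴ = 1.453×10^-7 m⁴
Effective length L_e = K·L = 1 × 1.27 = 1.270 m
P_cr = π²EI / L_e² = π² × 196×10⁹ × 1.453×10^-7 / 1.270² = 1.742×10^5 N
Factor of safety n = P_cr / P = 174.23 / 116 = 1.50

n ≈ 1.50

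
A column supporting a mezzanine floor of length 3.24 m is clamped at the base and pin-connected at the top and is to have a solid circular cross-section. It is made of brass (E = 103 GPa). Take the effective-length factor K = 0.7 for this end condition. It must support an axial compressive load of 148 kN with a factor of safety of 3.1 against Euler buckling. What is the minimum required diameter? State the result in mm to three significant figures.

Required P_cr = n·P = 3.1 × 148 = 458.8 kN
L_e = K·L = 0.7 × 3.24 = 2.268 m
Required I = P_cr·L_e²/(π²E) = 4.588×10^5 × 2.268² / (π² × 1.03×10^11) = 2.322×10^-6 m⁴
I_req = 2.322×10^6 mm⁴
Solid circle: I = πd⁴/64  ⇒  d = (64I/π)^(1/4) = (64×2.322×10^6/π)^(1/4) = 82.9 mm

d ≈ 82.9 mm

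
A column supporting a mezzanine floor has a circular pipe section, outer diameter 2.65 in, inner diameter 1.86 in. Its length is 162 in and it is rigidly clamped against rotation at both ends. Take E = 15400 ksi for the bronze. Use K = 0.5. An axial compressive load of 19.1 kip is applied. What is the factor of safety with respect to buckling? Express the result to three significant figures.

d_o = 2.65 in, d_i = 1.86 in
I = π(d_o⁴ − d_i⁴)/64 = π(2.65⁴ − 1.860⁴)/64 = 1.833 in⁴
Effective length L_e = K·L = 0.5 × 162 = 81.00 in
P_cr = π²EI / L_e² = π² × 15400×10³ × 1.833 / 81.00² = 4.247×10^4 lb
Factor of safety n = P_cr / P = 42.469 / 19.1 = 2.22

n ≈ 2.22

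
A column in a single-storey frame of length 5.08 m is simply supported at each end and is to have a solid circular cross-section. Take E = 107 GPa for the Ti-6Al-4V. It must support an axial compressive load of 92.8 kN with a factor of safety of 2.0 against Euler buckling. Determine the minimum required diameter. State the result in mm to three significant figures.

d ≈ 98.0 mm

Required P_cr = n·P = 2.0 × 92.8 = 185.6 kN
L_e = K·L = 1 × 5.08 = 5.080 m
Required I = P_cr·L_e²/(π²E) = 1.856×10^5 × 5.080² / (π² × 1.07×10^11) = 4.535×10^-6 m⁴
I_req = 4.535×10^6 mm⁴
Solid circle: I = πd⁴/64  ⇒  d = (64I/π)^(1/4) = (64×4.535×10^6/π)^(1/4) = 98.0 mm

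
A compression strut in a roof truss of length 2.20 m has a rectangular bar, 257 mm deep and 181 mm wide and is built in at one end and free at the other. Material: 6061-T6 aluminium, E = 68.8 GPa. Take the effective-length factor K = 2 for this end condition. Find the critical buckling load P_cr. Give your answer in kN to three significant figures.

P_cr ≈ 4450 kN

Buckling occurs about the weak axis: I_min = h·b³/12 with b = 181 mm (the shorter side).
I_min = 257×181³/12 = 1.270×10^8 mm⁴
I = 1.270×10^8 mm⁴ = 1.270×10^-4 m⁴
Effective length L_e = K·L = 2 × 2.20 = 4.400 m
P_cr = π²EI / L_e² = π² × 68.8×10⁹ × 1.270×10^-4 / 4.400² = 4.454×10^6 N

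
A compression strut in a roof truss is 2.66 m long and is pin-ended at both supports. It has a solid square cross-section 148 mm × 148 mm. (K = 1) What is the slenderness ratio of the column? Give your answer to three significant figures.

λ ≈ 62.3

For a square r = a/√12 = 148/√12 = 42.72 mm
L_e = K·L = 1 × 2.66 m = 2.660 m = 2660.0 mm
λ = L_e / r_min = 2660.0 / 42.72 = 62.3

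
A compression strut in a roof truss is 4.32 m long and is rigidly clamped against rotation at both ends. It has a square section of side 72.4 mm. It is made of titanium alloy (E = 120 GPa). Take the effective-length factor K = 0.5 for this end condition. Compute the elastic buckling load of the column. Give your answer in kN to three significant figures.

P_cr ≈ 581 kN

I = a⁴/12 = 72.4⁴/12 = 2.290×10^6 mm⁴
I = 2.290×10^6 mm⁴ = 2.290×10^-6 m⁴
Effective length L_e = K·L = 0.5 × 4.32 = 2.160 m
P_cr = π²EI / L_e² = π² × 120×10⁹ × 2.290×10^-6 / 2.160² = 5.812×10^5 N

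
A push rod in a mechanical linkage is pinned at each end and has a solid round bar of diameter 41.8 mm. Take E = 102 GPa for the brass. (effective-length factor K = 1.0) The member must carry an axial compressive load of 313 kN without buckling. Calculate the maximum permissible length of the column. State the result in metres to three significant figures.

L_max ≈ 0.694 m

I = πd⁴/64 = π×41.8⁴/64 = 1.499×10^5 mm⁴
I = 1.499×10^-7 m⁴
At the buckling limit P_cr = P = 3.130×10^5 N
From P_cr = π²EI/(K·L)²:  L = (1/K)·√(π²EI/P_cr) = (1/1)·√(π²×1.02×10^11×1.499×10^-7/3.130×10^5)
L = 0.694 m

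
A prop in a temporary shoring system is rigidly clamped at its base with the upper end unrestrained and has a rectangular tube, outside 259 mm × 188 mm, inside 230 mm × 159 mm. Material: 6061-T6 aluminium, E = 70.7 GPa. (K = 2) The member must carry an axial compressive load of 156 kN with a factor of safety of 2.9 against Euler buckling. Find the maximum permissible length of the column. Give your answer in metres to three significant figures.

Weak-axis I_min = (h_o·b_o³ − h_i·b_i³)/12 with b_o = 188, b_i = 159.0 mm (shorter outer/inner sides).
I_min = (259×188³ − 230.0×159.0³)/12 = 6.637×10^7 mm⁴
I = 6.637×10^-5 m⁴
Required critical load P_cr = n·P = 2.9 × 156 = 452.4 kN = 4.524×10^5 N
From P_cr = π²EI/(K·L)²:  L = (1/K)·√(π²EI/P_cr) = (1/2)·√(π²×7.07×10^10×6.637×10^-5/4.524×10^5)
L = 5.06 m

L_max ≈ 5.06 m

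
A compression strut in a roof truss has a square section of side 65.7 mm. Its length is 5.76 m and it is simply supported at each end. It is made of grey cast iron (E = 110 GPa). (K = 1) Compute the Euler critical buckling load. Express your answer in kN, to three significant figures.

P_cr ≈ 50.8 kN

I = a⁴/12 = 65.7⁴/12 = 1.553×10^6 mm⁴
I = 1.553×10^6 mm⁴ = 1.553×10^-6 m⁴
Effective length L_e = K·L = 1 × 5.76 = 5.760 m
P_cr = π²EI / L_e² = π² × 110×10⁹ × 1.553×10^-6 / 5.760² = 5.081×10^4 N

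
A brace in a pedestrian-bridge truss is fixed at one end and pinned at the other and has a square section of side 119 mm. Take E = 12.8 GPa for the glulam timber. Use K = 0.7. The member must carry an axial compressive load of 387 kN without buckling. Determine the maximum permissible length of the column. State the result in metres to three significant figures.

I = a⁴/12 = 119⁴/12 = 1.671×10^7 mm⁴
I = 1.671×10^-5 m⁴
At the buckling limit P_cr = P = 3.870×10^5 N
From P_cr = π²EI/(K·L)²:  L = (1/K)·√(π²EI/P_cr) = (1/0.7)·√(π²×1.28×10^10×1.671×10^-5/3.870×10^5)
L = 3.34 m

L_max ≈ 3.34 m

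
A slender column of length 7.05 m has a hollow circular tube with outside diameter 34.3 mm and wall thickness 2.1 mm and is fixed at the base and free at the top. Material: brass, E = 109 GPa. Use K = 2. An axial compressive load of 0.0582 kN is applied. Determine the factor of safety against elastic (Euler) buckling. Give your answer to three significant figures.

Inner diameter d_i = 34.3 − 2×2.1 = 30.10 mm
I = π(d_o⁴ − d_i⁴)/64 = π(34.3⁴ − 30.10⁴)/64 = 2.765×10^4 mm⁴
I = 2.765×10^4 mm⁴ = 2.765×10^-8 m⁴
Effective length L_e = K·L = 2 × 7.05 = 14.10 m
P_cr = π²EI / L_e² = π² × 109×10⁹ × 2.765×10^-8 / 14.10² = 149.6 N
Factor of safety n = P_cr / P = 0.14962 / 0.0582 = 2.57

n ≈ 2.57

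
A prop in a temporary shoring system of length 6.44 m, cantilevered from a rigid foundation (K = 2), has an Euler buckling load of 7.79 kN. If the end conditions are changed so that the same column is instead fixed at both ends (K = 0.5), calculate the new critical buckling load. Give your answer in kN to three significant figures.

P_cr ≈ 125 kN

P_cr ∝ 1/K², so P_cr,new = P_cr,old × (K_old/K_new)² = 7.79 × (2/0.5)²
= 7.79 × 16.00 = 125 kN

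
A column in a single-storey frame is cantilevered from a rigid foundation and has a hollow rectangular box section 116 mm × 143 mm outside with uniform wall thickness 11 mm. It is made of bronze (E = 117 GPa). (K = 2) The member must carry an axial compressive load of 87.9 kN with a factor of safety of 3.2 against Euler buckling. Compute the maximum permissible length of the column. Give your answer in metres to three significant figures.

L_max ≈ 3.24 m

Inner dimensions: h_i = 143 − 2×11 = 121.0 mm, b_i = 116 − 2×11 = 94.00 mm
Weak-axis I_min = (h_o·b_o³ − h_i·b_i³)/12 with b_o = 116, b_i = 94.00 mm (shorter outer/inner sides).
I_min = (143×116³ − 121.0×94.00³)/12 = 1.023×10^7 mm⁴
I = 1.023×10^-5 m⁴
Required critical load P_cr = n·P = 3.2 × 87.9 = 281.3 kN = 2.813×10^5 N
From P_cr = π²EI/(K·L)²:  L = (1/K)·√(π²EI/P_cr) = (1/2)·√(π²×1.17×10^11×1.023×10^-5/2.813×10^5)
L = 3.24 m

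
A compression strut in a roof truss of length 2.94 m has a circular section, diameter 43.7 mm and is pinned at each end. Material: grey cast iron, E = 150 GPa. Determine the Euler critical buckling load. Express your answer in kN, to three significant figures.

P_cr ≈ 30.7 kN

I = πd⁴/64 = π×43.7⁴/64 = 1.790×10^5 mm⁴
I = 1.790×10^5 mm⁴ = 1.790×10^-7 m⁴
Effective length L_e = K·L = 1 × 2.94 = 2.940 m
P_cr = π²EI / L_e² = π² × 150×10⁹ × 1.790×10^-7 / 2.940² = 3.066×10^4 N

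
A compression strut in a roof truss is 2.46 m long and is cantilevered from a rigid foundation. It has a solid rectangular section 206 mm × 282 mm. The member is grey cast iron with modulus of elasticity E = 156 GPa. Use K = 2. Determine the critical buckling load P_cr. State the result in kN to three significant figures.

Buckling occurs about the weak axis: I_min = h·b³/12 with b = 206 mm (the shorter side).
I_min = 282×206³/12 = 2.054×10^8 mm⁴
I = 2.054×10^8 mm⁴ = 2.054×10^-4 m⁴
Effective length L_e = K·L = 2 × 2.46 = 4.920 m
P_cr = π²EI / L_e² = π² × 156×10⁹ × 2.054×10^-4 / 4.920² = 1.307×10^7 N

P_cr ≈ 13100 kN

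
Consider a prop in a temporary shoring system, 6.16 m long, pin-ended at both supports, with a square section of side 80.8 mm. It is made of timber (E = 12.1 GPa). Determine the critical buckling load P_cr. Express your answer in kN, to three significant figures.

P_cr ≈ 11.2 kN

I = a⁴/12 = 80.8⁴/12 = 3.552×10^6 mm⁴
I = 3.552×10^6 mm⁴ = 3.552×10^-6 m⁴
Effective length L_e = K·L = 1 × 6.16 = 6.160 m
P_cr = π²EI / L_e² = π² × 12.1×10⁹ × 3.552×10^-6 / 6.160² = 1.118×10^4 N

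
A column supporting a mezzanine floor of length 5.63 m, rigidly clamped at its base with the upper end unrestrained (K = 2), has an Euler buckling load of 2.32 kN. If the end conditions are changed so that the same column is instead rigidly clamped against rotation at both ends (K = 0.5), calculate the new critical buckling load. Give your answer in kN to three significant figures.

P_cr ≈ 37.1 kN

P_cr ∝ 1/K², so P_cr,new = P_cr,old × (K_old/K_new)² = 2.32 × (2/0.5)²
= 2.32 × 16.00 = 37.1 kN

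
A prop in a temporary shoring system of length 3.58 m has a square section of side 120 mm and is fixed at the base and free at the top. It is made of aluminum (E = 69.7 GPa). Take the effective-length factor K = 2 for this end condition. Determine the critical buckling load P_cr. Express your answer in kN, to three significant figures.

I = a⁴/12 = 120⁴/12 = 1.728×10^7 mm⁴
I = 1.728×10^7 mm⁴ = 1.728×10^-5 m⁴
Effective length L_e = K·L = 2 × 3.58 = 7.160 m
P_cr = π²EI / L_e² = π² × 69.7×10⁹ × 1.728×10^-5 / 7.160² = 2.319×10^5 N

P_cr ≈ 232 kN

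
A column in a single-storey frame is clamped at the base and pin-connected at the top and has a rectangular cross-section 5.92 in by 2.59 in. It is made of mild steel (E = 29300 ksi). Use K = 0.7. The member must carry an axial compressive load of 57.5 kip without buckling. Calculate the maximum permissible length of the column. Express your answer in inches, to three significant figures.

L_max ≈ 297 in

Buckling occurs about the weak axis: I_min = h·b³/12 with b = 2.59 in (the shorter side).
I_min = 5.92×2.59³/12 = 8.571 in⁴
At the buckling limit P_cr = P = 5.750×10^4 lb
From P_cr = π²EI/(K·L)²:  L = (1/K)·√(π²EI/P_cr) = (1/0.7)·√(π²×2.93×10^7×8.571/5.750×10^4)
L = 297 in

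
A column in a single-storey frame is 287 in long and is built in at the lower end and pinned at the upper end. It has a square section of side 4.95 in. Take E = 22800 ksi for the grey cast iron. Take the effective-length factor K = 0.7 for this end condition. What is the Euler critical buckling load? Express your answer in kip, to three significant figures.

I = a⁴/12 = 4.95⁴/12 = 50.03 in⁴
Effective length L_e = K·L = 0.7 × 287 = 200.9 in
P_cr = π²EI / L_e² = π² × 22800×10³ × 50.03 / 200.9² = 2.789×10^5 lb

P_cr ≈ 279 kip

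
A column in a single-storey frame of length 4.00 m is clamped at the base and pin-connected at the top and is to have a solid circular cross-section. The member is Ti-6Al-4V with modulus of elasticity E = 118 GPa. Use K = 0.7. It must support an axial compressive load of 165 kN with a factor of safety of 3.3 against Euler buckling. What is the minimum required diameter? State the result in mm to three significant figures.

Required P_cr = n·P = 3.3 × 165 = 544.5 kN
L_e = K·L = 0.7 × 4.00 = 2.800 m
Required I = P_cr·L_e²/(π²E) = 5.445×10^5 × 2.800² / (π² × 1.18×10^11) = 3.665×10^-6 m⁴
I_req = 3.665×10^6 mm⁴
Solid circle: I = πd⁴/64  ⇒  d = (64I/π)^(1/4) = (64×3.665×10^6/π)^(1/4) = 93.0 mm

d ≈ 93.0 mm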